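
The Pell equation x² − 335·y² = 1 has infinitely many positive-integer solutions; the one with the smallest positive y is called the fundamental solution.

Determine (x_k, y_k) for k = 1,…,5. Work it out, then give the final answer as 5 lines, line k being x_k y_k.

604 33
729631 39864
881393644 48155679
1064722792321 58172020368
1286184251730124 70271752448865

√335 = [18; 3,3,3,36, …], period ℓ=4 (even) → k=3
step 0: (18, 1)  from 18·(1,0) + (0,1)
step 1: (55, 3)  from 3·(18,1) + (1,0)
step 2: (183, 10)  from 3·(55,3) + (18,1)
step 3: (604, 33)  from 3·(183,10) + (55,3)
→ (604, 33).  Check: 604²=364816, 335·33²=364815, difference 1.
k=2:  x_2 = 604·604+335·33·33 = 729631,  y_2 = 604·33+33·604 = 39864
k=3:  x_3 = 604·729631+335·33·39864 = 881393644,  y_3 = 604·39864+33·729631 = 48155679
k=4:  x_4 = 604·881393644+335·33·48155679 = 1064722792321,  y_4 = 604·48155679+33·881393644 = 58172020368
k=5:  x_5 = 604·1064722792321+335·33·58172020368 = 1286184251730124,  y_5 = 604·58172020368+33·1064722792321 = 70271752448865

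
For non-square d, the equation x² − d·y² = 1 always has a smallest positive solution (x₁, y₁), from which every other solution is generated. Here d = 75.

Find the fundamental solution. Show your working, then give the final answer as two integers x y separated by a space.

√75 → a₀=8, period (1,1,1,16); ℓ=4 even so k=3
a_0=8:  p_0=8·1+0=8,  q_0=8·0+1=1
a_1=1:  p_1=1·8+1=9,  q_1=1·1+0=1
a_2=1:  p_2=1·9+8=17,  q_2=1·1+1=2
a_3=1:  p_3=1·17+9=26,  q_3=1·2+1=3
→ (26, 3).  Check: 26²=676, 75·3²=675, difference 1.

26 3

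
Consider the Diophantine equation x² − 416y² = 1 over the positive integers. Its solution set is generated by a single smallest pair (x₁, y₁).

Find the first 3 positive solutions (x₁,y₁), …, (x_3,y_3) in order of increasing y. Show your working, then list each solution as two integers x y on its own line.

5201 255
54100801 2652510
562756526801 27591408765

d=416: √d = [20; 2,1,1,9,1,1,2,40] (ℓ=8, even), read p_7/q_7
i=0: a=20 ⇒ p=20, q=1
…
i=2: a=1 ⇒ p=61, q=3
i=3: a=1 ⇒ p=102, q=5
i=4: a=9 ⇒ p=979, q=48
i=5: a=1 ⇒ p=1081, q=53
i=6: a=1 ⇒ p=2060, q=101
i=7: a=2 ⇒ p=5201, q=255
→ (5201, 255).  Check: 5201²=27050401, 416·255²=27050400, difference 1.
(5201+255√416)^2 = 54100801 + 2652510√416
(5201+255√416)^3 = 562756526801 + 27591408765√416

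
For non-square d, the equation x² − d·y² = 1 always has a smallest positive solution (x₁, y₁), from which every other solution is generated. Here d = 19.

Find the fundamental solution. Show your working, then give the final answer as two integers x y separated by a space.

[4; 2,1,3,1,2,8] for √19; ℓ=6 ⇒ convergent index 5
k=0  a_k=4  p_k/q_k = 4/1
k=1  a_k=2  p_k/q_k = 9/2
k=2  a_k=1  p_k/q_k = 13/3
k=3  a_k=3  p_k/q_k = 48/11
k=4  a_k=1  p_k/q_k = 61/14
k=5  a_k=2  p_k/q_k = 170/39
→ (170, 39).  Check: 170²=28900, 19·39²=28899, difference 1.

170 39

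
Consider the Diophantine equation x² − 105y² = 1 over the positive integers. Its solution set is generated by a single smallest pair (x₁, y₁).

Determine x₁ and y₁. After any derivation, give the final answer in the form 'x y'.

41 4

d=105: √d = [10; 4,20] (ℓ=2, even), read p_1/q_1
k=0  a_k=10  p_k/q_k = 10/1
k=1  a_k=4  p_k/q_k = 41/4
→ (41, 4).  Check: 41²=1681, 105·4²=1680, difference 1.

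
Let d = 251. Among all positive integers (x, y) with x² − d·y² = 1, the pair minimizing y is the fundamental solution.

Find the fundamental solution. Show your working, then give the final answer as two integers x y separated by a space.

[15; 1,5,2,1,2,…,5,1,30] for √251; ℓ=14 ⇒ convergent index 13
i=0: a=15 ⇒ p=15, q=1
…
i=5: a=2 ⇒ p=808, q=51
i=6: a=2 ⇒ p=1917, q=121
…
i=10: a=1 ⇒ p=212692, q=13425
i=11: a=2 ⇒ p=577033, q=36422
i=12: a=5 ⇒ p=3097857, q=195535
i=13: a=1 ⇒ p=3674890, q=231957
fundamental: x₁=3674890, y₁=231957  (since 13504816512100 − 251·53804049849 = 1)

3674890 231957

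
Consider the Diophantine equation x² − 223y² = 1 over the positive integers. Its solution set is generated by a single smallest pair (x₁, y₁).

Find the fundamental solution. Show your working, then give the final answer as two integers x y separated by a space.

√223 = [14; 1,13,1,28, …], period ℓ=4 (even) → k=3
a_0=14:  p_0=14·1+0=14,  q_0=14·0+1=1
a_1=1:  p_1=1·14+1=15,  q_1=1·1+0=1
a_2=13:  p_2=13·15+14=209,  q_2=13·1+1=14
a_3=1:  p_3=1·209+15=224,  q_3=1·14+1=15
→ (224, 15).  Check: 224²=50176, 223·15²=50175, difference 1.

224 15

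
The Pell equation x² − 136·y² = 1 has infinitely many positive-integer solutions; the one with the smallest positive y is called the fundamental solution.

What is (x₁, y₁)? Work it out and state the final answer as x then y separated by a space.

d=136: √d = [11; 1,1,1,22] (ℓ=4, even), read p_3/q_3
step 0: (11, 1)  from 11·(1,0) + (0,1)
…
step 2: (23, 2)  from 1·(12,1) + (11,1)
step 3: (35, 3)  from 1·(23,2) + (12,1)
→ (35, 3).  Check: 35²=1225, 136·3²=1224, difference 1.

35 3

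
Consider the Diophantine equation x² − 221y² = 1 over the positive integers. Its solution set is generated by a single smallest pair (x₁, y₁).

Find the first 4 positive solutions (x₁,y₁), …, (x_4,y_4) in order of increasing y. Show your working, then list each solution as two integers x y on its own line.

1665 112
5544449 372960
18463013505 1241956688
61481829427201 4135715398080

√221 → a₀=14, period (1,6,2,6,1,28); ℓ=6 even so k=5
i=0: a=14 ⇒ p=14, q=1
…
i=2: a=6 ⇒ p=104, q=7
…
i=4: a=6 ⇒ p=1442, q=97
i=5: a=1 ⇒ p=1665, q=112
(x₁, y₁) = (1665, 112);  1665² − 221·112² = 1 ✓
k=2:  x_2 = 1665·1665+221·112·112 = 5544449,  y_2 = 1665·112+112·1665 = 372960
k=3:  x_3 = 1665·5544449+221·112·372960 = 18463013505,  y_3 = 1665·372960+112·5544449 = 1241956688
k=4:  x_4 = 1665·18463013505+221·112·1241956688 = 61481829427201,  y_4 = 1665·1241956688+112·18463013505 = 4135715398080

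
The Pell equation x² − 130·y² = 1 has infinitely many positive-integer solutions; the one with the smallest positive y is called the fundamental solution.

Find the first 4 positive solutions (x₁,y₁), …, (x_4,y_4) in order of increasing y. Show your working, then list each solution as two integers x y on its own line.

6499 570
84474001 7408860
1097993058499 96300361710
14271713689896001 1251712094097720

√130 = [11; 2,2,22, …], period ℓ=3 (odd) → k=5
step 0: (11, 1)  from 11·(1,0) + (0,1)
step 1: (23, 2)  from 2·(11,1) + (1,0)
step 2: (57, 5)  from 2·(23,2) + (11,1)
step 3: (1277, 112)  from 22·(57,5) + (23,2)
step 4: (2611, 229)  from 2·(1277,112) + (57,5)
step 5: (6499, 570)  from 2·(2611,229) + (1277,112)
→ (6499, 570).  Check: 6499²=42237001, 130·570²=42237000, difference 1.
k=2:  x_2 = 6499·6499+130·570·570 = 84474001,  y_2 = 6499·570+570·6499 = 7408860
k=3:  x_3 = 6499·84474001+130·570·7408860 = 1097993058499,  y_3 = 6499·7408860+570·84474001 = 96300361710
k=4:  x_4 = 6499·1097993058499+130·570·96300361710 = 14271713689896001,  y_4 = 6499·96300361710+570·1097993058499 = 1251712094097720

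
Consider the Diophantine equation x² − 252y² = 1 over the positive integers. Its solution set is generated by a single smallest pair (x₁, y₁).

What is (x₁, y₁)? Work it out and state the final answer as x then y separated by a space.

127 8

√252 = [15; 1,6,1,30, …], period ℓ=4 (even) → k=3
k=0  a_k=15  p_k/q_k = 15/1
…
k=2  a_k=6  p_k/q_k = 111/7
k=3  a_k=1  p_k/q_k = 127/8
→ (127, 8).  Check: 127²=16129, 252·8²=16128, difference 1.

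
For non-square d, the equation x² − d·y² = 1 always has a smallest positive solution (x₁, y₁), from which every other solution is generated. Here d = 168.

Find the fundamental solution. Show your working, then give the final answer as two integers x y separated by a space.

d=168: √d = [12; 1,24] (ℓ=2, even), read p_1/q_1
step 0: (12, 1)  from 12·(1,0) + (0,1)
step 1: (13, 1)  from 1·(12,1) + (1,0)
→ (13, 1).  Check: 13²=169, 168·1²=168, difference 1.

13 1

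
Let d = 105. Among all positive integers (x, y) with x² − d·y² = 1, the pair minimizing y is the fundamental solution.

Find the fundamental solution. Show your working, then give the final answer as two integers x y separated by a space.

41 4

[10; 4,20] for √105; ℓ=2 ⇒ convergent index 1
k=0  a_k=10  p_k/q_k = 10/1
k=1  a_k=4  p_k/q_k = 41/4
(x₁, y₁) = (41, 4);  41² − 105·4² = 1 ✓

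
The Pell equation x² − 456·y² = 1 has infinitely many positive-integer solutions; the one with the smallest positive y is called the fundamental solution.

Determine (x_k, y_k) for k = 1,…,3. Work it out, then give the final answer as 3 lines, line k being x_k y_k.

1025 48
2101249 98400
4307559425 201719952

√456 → a₀=21, period (2,1,4,1,2,42); ℓ=6 even so k=5
step 0: (21, 1)  from 21·(1,0) + (0,1)
step 1: (43, 2)  from 2·(21,1) + (1,0)
…
step 3: (299, 14)  from 4·(64,3) + (43,2)
step 4: (363, 17)  from 1·(299,14) + (64,3)
step 5: (1025, 48)  from 2·(363,17) + (299,14)
(x₁, y₁) = (1025, 48);  1025² − 456·48² = 1 ✓
(1025+48√456)^2 = 2101249 + 98400√456
(1025+48√456)^3 = 4307559425 + 201719952√456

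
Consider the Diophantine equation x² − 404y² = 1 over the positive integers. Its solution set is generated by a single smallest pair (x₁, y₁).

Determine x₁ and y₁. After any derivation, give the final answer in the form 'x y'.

√404 → a₀=20, period (10,40); ℓ=2 even so k=1
a_0=20:  p_0=20·1+0=20,  q_0=20·0+1=1
a_1=10:  p_1=10·20+1=201,  q_1=10·1+0=10
(x₁, y₁) = (201, 10);  201² − 404·10² = 1 ✓

201 10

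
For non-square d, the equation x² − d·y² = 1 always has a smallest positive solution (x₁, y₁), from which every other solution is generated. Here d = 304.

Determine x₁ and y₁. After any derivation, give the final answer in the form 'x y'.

d=304: √d = [17; 2,3,2,1,1,1,1,1,2,3,2,34] (ℓ=12, even), read p_11/q_11
k=0  a_k=17  p_k/q_k = 17/1
k=1  a_k=2  p_k/q_k = 35/2
…
k=3  a_k=2  p_k/q_k = 279/16
k=4  a_k=1  p_k/q_k = 401/23
k=5  a_k=1  p_k/q_k = 680/39
…
k=7  a_k=1  p_k/q_k = 1761/101
…
k=10  a_k=3  p_k/q_k = 25177/1444
k=11  a_k=2  p_k/q_k = 57799/3315
fundamental: x₁=57799, y₁=3315  (since 3340724401 − 304·10989225 = 1)

57799 3315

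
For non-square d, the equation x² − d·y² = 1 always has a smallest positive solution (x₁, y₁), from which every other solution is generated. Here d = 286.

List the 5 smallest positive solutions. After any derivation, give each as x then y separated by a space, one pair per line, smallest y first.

561835 33222
631317134449 37330564740
709392124465745995 41947235681362578
797122648497793485067201 47134850318039357456520
895702806436806213240996001675 52964017256829337557486465822

√286 = [16; 1,10,3,3,2,3,3,10,1,32, …], period ℓ=10 (even) → k=9
i=0: a=16 ⇒ p=16, q=1
…
i=2: a=10 ⇒ p=186, q=11
i=3: a=3 ⇒ p=575, q=34
i=4: a=3 ⇒ p=1911, q=113
i=5: a=2 ⇒ p=4397, q=260
…
i=8: a=10 ⇒ p=512132, q=30283
i=9: a=1 ⇒ p=561835, q=33222
(x₁, y₁) = (561835, 33222);  561835² − 286·33222² = 1 ✓
k=2:  x_2 = 561835·561835+286·33222·33222 = 631317134449,  y_2 = 561835·33222+33222·561835 = 37330564740
k=3:  x_3 = 561835·631317134449+286·33222·37330564740 = 709392124465745995,  y_3 = 561835·37330564740+33222·631317134449 = 41947235681362578
k=4:  x_4 = 561835·709392124465745995+286·33222·41947235681362578 = 797122648497793485067201,  y_4 = 561835·41947235681362578+33222·709392124465745995 = 47134850318039357456520
k=5:  x_5 = 561835·797122648497793485067201+286·33222·47134850318039357456520 = 895702806436806213240996001675,  y_5 = 561835·47134850318039357456520+33222·797122648497793485067201 = 52964017256829337557486465822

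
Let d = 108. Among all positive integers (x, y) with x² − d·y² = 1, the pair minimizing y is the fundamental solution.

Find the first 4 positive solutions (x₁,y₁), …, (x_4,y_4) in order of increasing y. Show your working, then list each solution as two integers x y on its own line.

√108 → a₀=10, period (2,1,1,4,1,1,2,20); ℓ=8 even so k=7
a_0=10:  p_0=10·1+0=10,  q_0=10·0+1=1
a_1=2:  p_1=2·10+1=21,  q_1=2·1+0=2
a_2=1:  p_2=1·21+10=31,  q_2=1·2+1=3
…
a_5=1:  p_5=1·239+52=291,  q_5=1·23+5=28
a_6=1:  p_6=1·291+239=530,  q_6=1·28+23=51
a_7=2:  p_7=2·530+291=1351,  q_7=2·51+28=130
fundamental: x₁=1351, y₁=130  (since 1825201 − 108·16900 = 1)
n=2: (1351,130)∘(1351,130) = (1351·1351+108·130·130, 1351·130+130·1351) = (3650401,351260)
n=3: (3650401,351260)∘(1351,130) = (1351·3650401+108·130·351260, 1351·351260+130·3650401) = (9863382151,949104390)
n=4: (9863382151,949104390)∘(1351,130) = (1351·9863382151+108·130·949104390, 1351·949104390+130·9863382151) = (26650854921601,2564479710520)

1351 130
3650401 351260
9863382151 949104390
26650854921601 2564479710520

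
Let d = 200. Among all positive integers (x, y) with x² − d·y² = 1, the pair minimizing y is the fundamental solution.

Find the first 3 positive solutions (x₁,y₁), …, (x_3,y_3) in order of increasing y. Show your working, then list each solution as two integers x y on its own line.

99 7
19601 1386
3880899 274421

[14; 7,28] for √200; ℓ=2 ⇒ convergent index 1
step 0: (14, 1)  from 14·(1,0) + (0,1)
step 1: (99, 7)  from 7·(14,1) + (1,0)
→ (99, 7).  Check: 99²=9801, 200·7²=9800, difference 1.
(99+7√200)^2 = 19601 + 1386√200
(99+7√200)^3 = 3880899 + 274421√200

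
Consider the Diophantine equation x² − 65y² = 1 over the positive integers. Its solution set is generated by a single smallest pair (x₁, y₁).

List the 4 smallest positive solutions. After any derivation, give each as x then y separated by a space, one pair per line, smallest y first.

129 16
33281 4128
8586369 1065008
2215249921 274767936

[8; 16] for √65; ℓ=1 ⇒ convergent index 1
a_0=8:  p_0=8·1+0=8,  q_0=8·0+1=1
a_1=16:  p_1=16·8+1=129,  q_1=16·1+0=16
(x₁, y₁) = (129, 16);  129² − 65·16² = 1 ✓
(129+16√65)^2 = 33281 + 4128√65
(129+16√65)^3 = 8586369 + 1065008√65
(129+16√65)^4 = 2215249921 + 274767936√65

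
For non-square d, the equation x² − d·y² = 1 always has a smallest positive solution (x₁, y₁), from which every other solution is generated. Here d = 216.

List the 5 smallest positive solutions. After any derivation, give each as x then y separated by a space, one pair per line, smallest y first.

[14; 1,2,3,2,1,28] for √216; ℓ=6 ⇒ convergent index 5
k=0  a_k=14  p_k/q_k = 14/1
k=1  a_k=1  p_k/q_k = 15/1
k=2  a_k=2  p_k/q_k = 44/3
k=3  a_k=3  p_k/q_k = 147/10
k=4  a_k=2  p_k/q_k = 338/23
k=5  a_k=1  p_k/q_k = 485/33
→ (485, 33).  Check: 485²=235225, 216·33²=235224, difference 1.
(485+33√216)^2 = 470449 + 32010√216
(485+33√216)^3 = 456335045 + 31049667√216
(485+33√216)^4 = 442644523201 + 30118144980√216
(485+33√216)^5 = 429364731169925 + 29214569580933√216

485 33
470449 32010
456335045 31049667
442644523201 30118144980
429364731169925 29214569580933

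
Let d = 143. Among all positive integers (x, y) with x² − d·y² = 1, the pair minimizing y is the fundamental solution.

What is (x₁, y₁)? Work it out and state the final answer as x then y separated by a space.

√143 → a₀=11, period (1,22); ℓ=2 even so k=1
step 0: (11, 1)  from 11·(1,0) + (0,1)
step 1: (12, 1)  from 1·(11,1) + (1,0)
(x₁, y₁) = (12, 1);  12² − 143·1² = 1 ✓

12 1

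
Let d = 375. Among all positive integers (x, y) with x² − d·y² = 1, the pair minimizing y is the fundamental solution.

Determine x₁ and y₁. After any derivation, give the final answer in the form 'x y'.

15124 781

d=375: √d = [19; 2,1,2,1,5,1,2,1,2,38] (ℓ=10, even), read p_9/q_9
i=0: a=19 ⇒ p=19, q=1
…
i=3: a=2 ⇒ p=155, q=8
i=4: a=1 ⇒ p=213, q=11
…
i=7: a=2 ⇒ p=4086, q=211
i=8: a=1 ⇒ p=5519, q=285
i=9: a=2 ⇒ p=15124, q=781
→ (15124, 781).  Check: 15124²=228735376, 375·781²=228735375, difference 1.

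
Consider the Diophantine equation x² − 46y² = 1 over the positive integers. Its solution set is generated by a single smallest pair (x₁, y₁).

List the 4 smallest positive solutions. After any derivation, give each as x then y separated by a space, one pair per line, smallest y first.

d=46: √d = [6; 1,3,1,1,2,6,2,1,1,3,1,12] (ℓ=12, even), read p_11/q_11
a_0=6:  p_0=6·1+0=6,  q_0=6·0+1=1
a_1=1:  p_1=1·6+1=7,  q_1=1·1+0=1
a_2=3:  p_2=3·7+6=27,  q_2=3·1+1=4
a_3=1:  p_3=1·27+7=34,  q_3=1·4+1=5
a_4=1:  p_4=1·34+27=61,  q_4=1·5+4=9
a_5=2:  p_5=2·61+34=156,  q_5=2·9+5=23
a_6=6:  p_6=6·156+61=997,  q_6=6·23+9=147
…
a_9=1:  p_9=1·3147+2150=5297,  q_9=1·464+317=781
a_10=3:  p_10=3·5297+3147=19038,  q_10=3·781+464=2807
a_11=1:  p_11=1·19038+5297=24335,  q_11=1·2807+781=3588
(x₁, y₁) = (24335, 3588);  24335² − 46·3588² = 1 ✓
(24335+3588√46)^2 = 1184384449 + 174627960√46
(24335+3588√46)^3 = 57643991108495 + 8499142809612√46
(24335+3588√46)^4 = 2805533046066067201 + 413653280369188080√46

24335 3588
1184384449 174627960
57643991108495 8499142809612
2805533046066067201 413653280369188080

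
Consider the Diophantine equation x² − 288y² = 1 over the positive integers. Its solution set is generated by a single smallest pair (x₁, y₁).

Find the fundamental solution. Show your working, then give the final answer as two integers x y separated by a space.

d=288: √d = [16; 1,32] (ℓ=2, even), read p_1/q_1
a_0=16:  p_0=16·1+0=16,  q_0=16·0+1=1
a_1=1:  p_1=1·16+1=17,  q_1=1·1+0=1
fundamental: x₁=17, y₁=1  (since 289 − 288·1 = 1)

17 1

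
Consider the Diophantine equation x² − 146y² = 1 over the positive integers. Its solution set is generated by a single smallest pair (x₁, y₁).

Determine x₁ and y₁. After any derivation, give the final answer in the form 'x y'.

[12; 12,24] for √146; ℓ=2 ⇒ convergent index 1
a_0=12:  p_0=12·1+0=12,  q_0=12·0+1=1
a_1=12:  p_1=12·12+1=145,  q_1=12·1+0=12
→ (145, 12).  Check: 145²=21025, 146·12²=21024, difference 1.

145 12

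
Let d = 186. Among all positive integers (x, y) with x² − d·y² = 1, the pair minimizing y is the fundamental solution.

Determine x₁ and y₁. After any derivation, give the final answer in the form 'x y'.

[13; 1,1,1,3,4,3,1,1,1,26] for √186; ℓ=10 ⇒ convergent index 9
i=0: a=13 ⇒ p=13, q=1
i=1: a=1 ⇒ p=14, q=1
i=2: a=1 ⇒ p=27, q=2
i=3: a=1 ⇒ p=41, q=3
i=4: a=3 ⇒ p=150, q=11
i=5: a=4 ⇒ p=641, q=47
i=6: a=3 ⇒ p=2073, q=152
i=7: a=1 ⇒ p=2714, q=199
i=8: a=1 ⇒ p=4787, q=351
i=9: a=1 ⇒ p=7501, q=550
→ (7501, 550).  Check: 7501²=56265001, 186·550²=56265000, difference 1.

7501 550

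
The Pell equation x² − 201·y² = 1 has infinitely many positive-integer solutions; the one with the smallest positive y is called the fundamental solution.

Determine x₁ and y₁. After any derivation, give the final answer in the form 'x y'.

515095 36332

[14; 5,1,1,1,2,…,1,5,28] for √201; ℓ=14 ⇒ convergent index 13
i=0: a=14 ⇒ p=14, q=1
i=1: a=5 ⇒ p=71, q=5
…
i=3: a=1 ⇒ p=156, q=11
i=4: a=1 ⇒ p=241, q=17
i=5: a=2 ⇒ p=638, q=45
i=6: a=1 ⇒ p=879, q=62
i=7: a=8 ⇒ p=7670, q=541
i=8: a=1 ⇒ p=8549, q=603
…
i=11: a=1 ⇒ p=58085, q=4097
i=12: a=1 ⇒ p=91402, q=6447
i=13: a=5 ⇒ p=515095, q=36332
fundamental: x₁=515095, y₁=36332  (since 265322859025 − 201·1320014224 = 1)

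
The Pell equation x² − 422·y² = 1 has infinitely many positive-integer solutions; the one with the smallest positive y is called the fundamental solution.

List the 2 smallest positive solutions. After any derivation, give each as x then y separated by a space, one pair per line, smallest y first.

7022501 341850
98631040590001 4801283933700

√422 = [20; 1,1,5,2,1,…,1,1,40, …], period ℓ=14 (even) → k=13
i=0: a=20 ⇒ p=20, q=1
…
i=6: a=3 ⇒ p=2650, q=129
i=7: a=20 ⇒ p=53719, q=2615
…
i=12: a=1 ⇒ p=3810680, q=185501
i=13: a=1 ⇒ p=7022501, q=341850
→ (7022501, 341850).  Check: 7022501²=49315520295001, 422·341850²=49315520295000, difference 1.
(7022501+341850√422)^2 = 98631040590001 + 4801283933700√422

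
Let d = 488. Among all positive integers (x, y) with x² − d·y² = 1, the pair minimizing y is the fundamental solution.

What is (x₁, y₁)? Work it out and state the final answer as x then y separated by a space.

243 11

√488 = [22; 11,44, …], period ℓ=2 (even) → k=1
a_0=22:  p_0=22·1+0=22,  q_0=22·0+1=1
a_1=11:  p_1=11·22+1=243,  q_1=11·1+0=11
fundamental: x₁=243, y₁=11  (since 59049 − 488·121 = 1)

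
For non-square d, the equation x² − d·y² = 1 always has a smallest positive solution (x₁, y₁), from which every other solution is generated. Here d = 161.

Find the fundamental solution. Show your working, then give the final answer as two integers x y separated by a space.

[12; 1,2,4,1,2,1,4,2,1,24] for √161; ℓ=10 ⇒ convergent index 9
k=0  a_k=12  p_k/q_k = 12/1
…
k=2  a_k=2  p_k/q_k = 38/3
k=3  a_k=4  p_k/q_k = 165/13
k=4  a_k=1  p_k/q_k = 203/16
…
k=6  a_k=1  p_k/q_k = 774/61
k=7  a_k=4  p_k/q_k = 3667/289
k=8  a_k=2  p_k/q_k = 8108/639
k=9  a_k=1  p_k/q_k = 11775/928
(x₁, y₁) = (11775, 928);  11775² − 161·928² = 1 ✓

11775 928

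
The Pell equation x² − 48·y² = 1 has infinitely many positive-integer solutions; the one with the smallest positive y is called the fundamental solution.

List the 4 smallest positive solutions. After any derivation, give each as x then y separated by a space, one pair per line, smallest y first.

√48 = [6; 1,12, …], period ℓ=2 (even) → k=1
i=0: a=6 ⇒ p=6, q=1
i=1: a=1 ⇒ p=7, q=1
→ (7, 1).  Check: 7²=49, 48·1²=48, difference 1.
(7+1√48)^2 = 97 + 14√48
(7+1√48)^3 = 1351 + 195√48
(7+1√48)^4 = 18817 + 2716√48

7 1
97 14
1351 195
18817 2716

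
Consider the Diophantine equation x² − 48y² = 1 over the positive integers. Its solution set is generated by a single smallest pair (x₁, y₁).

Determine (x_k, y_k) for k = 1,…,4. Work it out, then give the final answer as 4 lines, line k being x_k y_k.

√48 → a₀=6, period (1,12); ℓ=2 even so k=1
i=0: a=6 ⇒ p=6, q=1
i=1: a=1 ⇒ p=7, q=1
fundamental: x₁=7, y₁=1  (since 49 − 48·1 = 1)
k=2:  x_2 = 7·7+48·1·1 = 97,  y_2 = 7·1+1·7 = 14
k=3:  x_3 = 7·97+48·1·14 = 1351,  y_3 = 7·14+1·97 = 195
k=4:  x_4 = 7·1351+48·1·195 = 18817,  y_4 = 7·195+1·1351 = 2716

7 1
97 14
1351 195
18817 2716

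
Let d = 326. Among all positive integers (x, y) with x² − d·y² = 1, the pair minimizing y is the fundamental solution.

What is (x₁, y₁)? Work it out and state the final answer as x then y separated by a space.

325 18

[18; 18,36] for √326; ℓ=2 ⇒ convergent index 1
k=0  a_k=18  p_k/q_k = 18/1
k=1  a_k=18  p_k/q_k = 325/18
fundamental: x₁=325, y₁=18  (since 105625 − 326·324 = 1)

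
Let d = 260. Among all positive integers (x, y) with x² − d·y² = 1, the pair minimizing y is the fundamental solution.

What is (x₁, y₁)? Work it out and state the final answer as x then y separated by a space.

129 8

√260 → a₀=16, period (8,32); ℓ=2 even so k=1
a_0=16:  p_0=16·1+0=16,  q_0=16·0+1=1
a_1=8:  p_1=8·16+1=129,  q_1=8·1+0=8
fundamental: x₁=129, y₁=8  (since 16641 − 260·64 = 1)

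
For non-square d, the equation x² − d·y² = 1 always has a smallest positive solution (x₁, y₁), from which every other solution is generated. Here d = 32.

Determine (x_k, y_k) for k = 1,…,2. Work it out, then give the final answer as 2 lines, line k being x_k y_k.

17 3
577 102

√32 = [5; 1,1,1,10, …], period ℓ=4 (even) → k=3
step 0: (5, 1)  from 5·(1,0) + (0,1)
…
step 2: (11, 2)  from 1·(6,1) + (5,1)
step 3: (17, 3)  from 1·(11,2) + (6,1)
→ (17, 3).  Check: 17²=289, 32·3²=288, difference 1.
n=2: (17,3)∘(17,3) = (17·17+32·3·3, 17·3+3·17) = (577,102)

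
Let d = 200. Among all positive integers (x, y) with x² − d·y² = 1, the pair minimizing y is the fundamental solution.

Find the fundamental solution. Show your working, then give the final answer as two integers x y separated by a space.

[14; 7,28] for √200; ℓ=2 ⇒ convergent index 1
i=0: a=14 ⇒ p=14, q=1
i=1: a=7 ⇒ p=99, q=7
fundamental: x₁=99, y₁=7  (since 9801 − 200·49 = 1)

99 7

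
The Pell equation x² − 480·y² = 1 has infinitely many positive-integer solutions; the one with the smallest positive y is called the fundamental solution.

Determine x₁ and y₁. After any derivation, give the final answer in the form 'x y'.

√480 → a₀=21, period (1,9,1,42); ℓ=4 even so k=3
i=0: a=21 ⇒ p=21, q=1
…
i=2: a=9 ⇒ p=219, q=10
i=3: a=1 ⇒ p=241, q=11
→ (241, 11).  Check: 241²=58081, 480·11²=58080, difference 1.

241 11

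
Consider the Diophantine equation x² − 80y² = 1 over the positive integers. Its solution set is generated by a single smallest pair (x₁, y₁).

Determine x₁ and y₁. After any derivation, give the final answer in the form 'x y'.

d=80: √d = [8; 1,16] (ℓ=2, even), read p_1/q_1
step 0: (8, 1)  from 8·(1,0) + (0,1)
step 1: (9, 1)  from 1·(8,1) + (1,0)
fundamental: x₁=9, y₁=1  (since 81 − 80·1 = 1)

9 1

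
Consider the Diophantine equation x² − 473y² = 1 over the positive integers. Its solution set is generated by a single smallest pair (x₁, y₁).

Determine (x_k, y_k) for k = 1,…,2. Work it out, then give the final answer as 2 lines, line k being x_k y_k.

[21; 1,2,1,42] for √473; ℓ=4 ⇒ convergent index 3
i=0: a=21 ⇒ p=21, q=1
…
i=2: a=2 ⇒ p=65, q=3
i=3: a=1 ⇒ p=87, q=4
fundamental: x₁=87, y₁=4  (since 7569 − 473·16 = 1)
k=2:  x_2 = 87·87+473·4·4 = 15137,  y_2 = 87·4+4·87 = 696

87 4
15137 696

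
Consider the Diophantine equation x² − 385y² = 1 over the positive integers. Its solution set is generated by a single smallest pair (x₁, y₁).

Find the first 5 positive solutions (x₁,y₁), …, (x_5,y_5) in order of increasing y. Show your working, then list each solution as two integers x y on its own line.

√385 = [19; 1,1,1,1,1,…,1,1,38, …], period ℓ=16 (even) → k=15
k=0  a_k=19  p_k/q_k = 19/1
k=1  a_k=1  p_k/q_k = 20/1
k=2  a_k=1  p_k/q_k = 39/2
k=3  a_k=1  p_k/q_k = 59/3
k=4  a_k=1  p_k/q_k = 98/5
k=5  a_k=1  p_k/q_k = 157/8
…
k=7  a_k=1  p_k/q_k = 726/37
k=8  a_k=2  p_k/q_k = 2021/103
…
k=10  a_k=3  p_k/q_k = 10262/523
…
k=14  a_k=1  p_k/q_k = 59551/3035
k=15  a_k=1  p_k/q_k = 95831/4884
(x₁, y₁) = (95831, 4884);  95831² − 385·4884² = 1 ✓
n=2: (95831,4884)∘(95831,4884) = (95831·95831+385·4884·4884, 95831·4884+4884·95831) = (18367161121,936077208)
n=3: (18367161121,936077208)∘(95831,4884) = (95831·18367161121+385·4884·936077208, 95831·936077208+4884·18367161121) = (3520286834677271,179410429834812)
n=4: (3520286834677271,179410429834812)∘(95831,4884) = (95831·3520286834677271+385·4884·179410429834812, 95831·179410429834812+4884·3520286834677271) = (674705215289547953281,34386161802063660336)
n=5: (674705215289547953281,34386161802063660336)∘(95831,4884) = (95831·674705215289547953281+385·4884·34386161802063660336, 95831·34386161802063660336+4884·674705215289547953281) = (129315350969305052987065751,6590520543127714837483620)

95831 4884
18367161121 936077208
3520286834677271 179410429834812
674705215289547953281 34386161802063660336
129315350969305052987065751 6590520543127714837483620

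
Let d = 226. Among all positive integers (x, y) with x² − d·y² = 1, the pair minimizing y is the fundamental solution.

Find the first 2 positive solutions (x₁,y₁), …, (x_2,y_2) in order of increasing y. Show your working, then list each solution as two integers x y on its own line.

451 30
406801 27060

√226 → a₀=15, period (30); ℓ=1 odd so k=1
a_0=15:  p_0=15·1+0=15,  q_0=15·0+1=1
a_1=30:  p_1=30·15+1=451,  q_1=30·1+0=30
→ (451, 30).  Check: 451²=203401, 226·30²=203400, difference 1.
k=2:  x_2 = 451·451+226·30·30 = 406801,  y_2 = 451·30+30·451 = 27060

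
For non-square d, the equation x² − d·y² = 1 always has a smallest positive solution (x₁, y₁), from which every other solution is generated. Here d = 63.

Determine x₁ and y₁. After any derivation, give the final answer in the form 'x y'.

8 1

d=63: √d = [7; 1,14] (ℓ=2, even), read p_1/q_1
k=0  a_k=7  p_k/q_k = 7/1
k=1  a_k=1  p_k/q_k = 8/1
(x₁, y₁) = (8, 1);  8² − 63·1² = 1 ✓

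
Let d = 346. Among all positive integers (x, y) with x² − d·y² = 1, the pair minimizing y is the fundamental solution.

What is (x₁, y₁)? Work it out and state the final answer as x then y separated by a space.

[18; 1,1,1,1,36] for √346; ℓ=5 ⇒ convergent index 9
i=0: a=18 ⇒ p=18, q=1
…
i=3: a=1 ⇒ p=56, q=3
…
i=7: a=1 ⇒ p=6901, q=371
i=8: a=1 ⇒ p=10398, q=559
i=9: a=1 ⇒ p=17299, q=930
→ (17299, 930).  Check: 17299²=299255401, 346·930²=299255400, difference 1.

17299 930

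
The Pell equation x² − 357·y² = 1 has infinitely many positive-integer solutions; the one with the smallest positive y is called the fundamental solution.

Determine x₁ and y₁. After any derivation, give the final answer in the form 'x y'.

3401 180

d=357: √d = [18; 1,8,2,8,1,36] (ℓ=6, even), read p_5/q_5
a_0=18:  p_0=18·1+0=18,  q_0=18·0+1=1
a_1=1:  p_1=1·18+1=19,  q_1=1·1+0=1
a_2=8:  p_2=8·19+18=170,  q_2=8·1+1=9
…
a_4=8:  p_4=8·359+170=3042,  q_4=8·19+9=161
a_5=1:  p_5=1·3042+359=3401,  q_5=1·161+19=180
(x₁, y₁) = (3401, 180);  3401² − 357·180² = 1 ✓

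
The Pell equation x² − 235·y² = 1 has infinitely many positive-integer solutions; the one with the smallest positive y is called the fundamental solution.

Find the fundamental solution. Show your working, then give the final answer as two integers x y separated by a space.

[15; 3,30] for √235; ℓ=2 ⇒ convergent index 1
a_0=15:  p_0=15·1+0=15,  q_0=15·0+1=1
a_1=3:  p_1=3·15+1=46,  q_1=3·1+0=3
fundamental: x₁=46, y₁=3  (since 2116 − 235·9 = 1)

46 3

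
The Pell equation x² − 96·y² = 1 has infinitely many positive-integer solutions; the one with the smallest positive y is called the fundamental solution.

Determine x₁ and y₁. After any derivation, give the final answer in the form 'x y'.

49 5

d=96: √d = [9; 1,3,1,18] (ℓ=4, even), read p_3/q_3
step 0: (9, 1)  from 9·(1,0) + (0,1)
…
step 2: (39, 4)  from 3·(10,1) + (9,1)
step 3: (49, 5)  from 1·(39,4) + (10,1)
(x₁, y₁) = (49, 5);  49² − 96·5² = 1 ✓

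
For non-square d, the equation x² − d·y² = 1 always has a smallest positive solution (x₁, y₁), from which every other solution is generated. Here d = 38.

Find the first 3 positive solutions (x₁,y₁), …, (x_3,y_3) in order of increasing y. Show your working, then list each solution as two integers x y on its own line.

d=38: √d = [6; 6,12] (ℓ=2, even), read p_1/q_1
k=0  a_k=6  p_k/q_k = 6/1
k=1  a_k=6  p_k/q_k = 37/6
fundamental: x₁=37, y₁=6  (since 1369 − 38·36 = 1)
(x_2, y_2) = (37·37 + 38·6·6, 37·6 + 6·37) = (2737, 444)
(x_3, y_3) = (37·2737 + 38·6·444, 37·444 + 6·2737) = (202501, 32850)

37 6
2737 444
202501 32850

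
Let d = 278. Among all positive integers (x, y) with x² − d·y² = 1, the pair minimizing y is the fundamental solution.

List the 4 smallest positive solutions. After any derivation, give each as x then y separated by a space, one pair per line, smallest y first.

2501 150
12510001 750300
62575022501 3753000450
313000250040001 18772507500600

√278 = [16; 1,2,16,2,1,32, …], period ℓ=6 (even) → k=5
a_0=16:  p_0=16·1+0=16,  q_0=16·0+1=1
…
a_3=16:  p_3=16·50+17=817,  q_3=16·3+1=49
a_4=2:  p_4=2·817+50=1684,  q_4=2·49+3=101
a_5=1:  p_5=1·1684+817=2501,  q_5=1·101+49=150
(x₁, y₁) = (2501, 150);  2501² − 278·150² = 1 ✓
(2501+150√278)^2 = 12510001 + 750300√278
(2501+150√278)^3 = 62575022501 + 3753000450√278
(2501+150√278)^4 = 313000250040001 + 18772507500600√278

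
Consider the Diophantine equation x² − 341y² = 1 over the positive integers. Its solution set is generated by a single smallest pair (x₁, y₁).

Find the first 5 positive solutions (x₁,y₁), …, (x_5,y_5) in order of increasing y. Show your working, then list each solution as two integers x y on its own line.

10626551 575460
225847172311201 12230310076920
4799952989541519968951 259932027556408030380
102013890481930631287980124801 5524361894723138392975161840
2168111619829296063734843424848413751 117409826833463862093989641643997300

√341 → a₀=18, period (2,6,1,8,2,…,6,2,36); ℓ=14 even so k=13
k=0  a_k=18  p_k/q_k = 18/1
k=1  a_k=2  p_k/q_k = 37/2
…
k=4  a_k=8  p_k/q_k = 2456/133
k=5  a_k=2  p_k/q_k = 5189/281
k=6  a_k=1  p_k/q_k = 7645/414
k=7  a_k=2  p_k/q_k = 20479/1109
…
k=10  a_k=8  p_k/q_k = 641940/34763
k=11  a_k=1  p_k/q_k = 718667/38918
k=12  a_k=6  p_k/q_k = 4953942/268271
k=13  a_k=2  p_k/q_k = 10626551/575460
fundamental: x₁=10626551, y₁=575460  (since 112923586155601 − 341·331154211600 = 1)
k=2:  x_2 = 10626551·10626551+341·575460·575460 = 225847172311201,  y_2 = 10626551·575460+575460·10626551 = 12230310076920
k=3:  x_3 = 10626551·225847172311201+341·575460·12230310076920 = 4799952989541519968951,  y_3 = 10626551·12230310076920+575460·225847172311201 = 259932027556408030380
k=4:  x_4 = 10626551·4799952989541519968951+341·575460·259932027556408030380 = 102013890481930631287980124801,  y_4 = 10626551·259932027556408030380+575460·4799952989541519968951 = 5524361894723138392975161840
k=5:  x_5 = 10626551·102013890481930631287980124801+341·575460·5524361894723138392975161840 = 2168111619829296063734843424848413751,  y_5 = 10626551·5524361894723138392975161840+575460·102013890481930631287980124801 = 117409826833463862093989641643997300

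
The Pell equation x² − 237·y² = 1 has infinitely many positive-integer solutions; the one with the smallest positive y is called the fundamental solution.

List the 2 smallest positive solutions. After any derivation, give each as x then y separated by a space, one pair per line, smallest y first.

d=237: √d = [15; 2,1,1,7,10,7,1,1,2,30] (ℓ=10, even), read p_9/q_9
i=0: a=15 ⇒ p=15, q=1
i=1: a=2 ⇒ p=31, q=2
i=2: a=1 ⇒ p=46, q=3
i=3: a=1 ⇒ p=77, q=5
i=4: a=7 ⇒ p=585, q=38
i=5: a=10 ⇒ p=5927, q=385
i=6: a=7 ⇒ p=42074, q=2733
…
i=8: a=1 ⇒ p=90075, q=5851
i=9: a=2 ⇒ p=228151, q=14820
fundamental: x₁=228151, y₁=14820  (since 52052878801 − 237·219632400 = 1)
k=2:  x_2 = 228151·228151+237·14820·14820 = 104105757601,  y_2 = 228151·14820+14820·228151 = 6762395640

228151 14820
104105757601 6762395640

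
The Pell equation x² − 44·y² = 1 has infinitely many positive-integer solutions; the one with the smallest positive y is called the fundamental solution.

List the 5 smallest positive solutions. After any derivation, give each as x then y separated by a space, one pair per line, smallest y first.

199 30
79201 11940
31521799 4752090
12545596801 1891319880
4993116004999 752740560150

√44 = [6; 1,1,1,2,1,1,1,12, …], period ℓ=8 (even) → k=7
a_0=6:  p_0=6·1+0=6,  q_0=6·0+1=1
…
a_3=1:  p_3=1·13+7=20,  q_3=1·2+1=3
a_4=2:  p_4=2·20+13=53,  q_4=2·3+2=8
a_5=1:  p_5=1·53+20=73,  q_5=1·8+3=11
a_6=1:  p_6=1·73+53=126,  q_6=1·11+8=19
a_7=1:  p_7=1·126+73=199,  q_7=1·19+11=30
→ (199, 30).  Check: 199²=39601, 44·30²=39600, difference 1.
n=2: (199,30)∘(199,30) = (199·199+44·30·30, 199·30+30·199) = (79201,11940)
n=3: (79201,11940)∘(199,30) = (199·79201+44·30·11940, 199·11940+30·79201) = (31521799,4752090)
n=4: (31521799,4752090)∘(199,30) = (199·31521799+44·30·4752090, 199·4752090+30·31521799) = (12545596801,1891319880)
n=5: (12545596801,1891319880)∘(199,30) = (199·12545596801+44·30·1891319880, 199·1891319880+30·12545596801) = (4993116004999,752740560150)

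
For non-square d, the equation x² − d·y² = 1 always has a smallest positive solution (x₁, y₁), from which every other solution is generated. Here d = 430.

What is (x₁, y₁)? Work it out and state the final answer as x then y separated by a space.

[20; 1,2,1,3,1,…,2,1,40] for √430; ℓ=14 ⇒ convergent index 13
step 0: (20, 1)  from 20·(1,0) + (0,1)
step 1: (21, 1)  from 1·(20,1) + (1,0)
step 2: (62, 3)  from 2·(21,1) + (20,1)
step 3: (83, 4)  from 1·(62,3) + (21,1)
step 4: (311, 15)  from 3·(83,4) + (62,3)
step 5: (394, 19)  from 1·(311,15) + (83,4)
step 6: (2675, 129)  from 6·(394,19) + (311,15)
step 7: (21794, 1051)  from 8·(2675,129) + (394,19)
step 8: (133439, 6435)  from 6·(21794,1051) + (2675,129)
step 9: (155233, 7486)  from 1·(133439,6435) + (21794,1051)
…
step 12: (2107880, 101651)  from 2·(754371,36379) + (599138,28893)
step 13: (2862251, 138030)  from 1·(2107880,101651) + (754371,36379)
(x₁, y₁) = (2862251, 138030);  2862251² − 430·138030² = 1 ✓

2862251 138030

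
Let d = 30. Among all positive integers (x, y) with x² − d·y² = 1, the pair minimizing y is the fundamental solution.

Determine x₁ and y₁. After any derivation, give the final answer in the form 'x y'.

11 2

√30 = [5; 2,10, …], period ℓ=2 (even) → k=1
a_0=5:  p_0=5·1+0=5,  q_0=5·0+1=1
a_1=2:  p_1=2·5+1=11,  q_1=2·1+0=2
(x₁, y₁) = (11, 2);  11² − 30·2² = 1 ✓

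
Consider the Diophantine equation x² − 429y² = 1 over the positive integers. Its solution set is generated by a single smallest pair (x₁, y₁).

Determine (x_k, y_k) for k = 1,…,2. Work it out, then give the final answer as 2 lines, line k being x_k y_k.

1524095 73584
4645731138049 224298012960

d=429: √d = [20; 1,2,2,9,1,12,1,9,2,2,1,40] (ℓ=12, even), read p_11/q_11
a_0=20:  p_0=20·1+0=20,  q_0=20·0+1=1
a_1=1:  p_1=1·20+1=21,  q_1=1·1+0=1
…
a_3=2:  p_3=2·62+21=145,  q_3=2·3+1=7
…
a_6=12:  p_6=12·1512+1367=19511,  q_6=12·73+66=942
…
a_10=2:  p_10=2·438459+208718=1085636,  q_10=2·21169+10077=52415
a_11=1:  p_11=1·1085636+438459=1524095,  q_11=1·52415+21169=73584
fundamental: x₁=1524095, y₁=73584  (since 2322865569025 − 429·5414605056 = 1)
(x_2, y_2) = (1524095·1524095 + 429·73584·73584, 1524095·73584 + 73584·1524095) = (4645731138049, 224298012960)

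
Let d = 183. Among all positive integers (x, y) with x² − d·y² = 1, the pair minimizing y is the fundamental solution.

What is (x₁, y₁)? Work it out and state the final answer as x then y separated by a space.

487 36

[13; 1,1,8,1,1,26] for √183; ℓ=6 ⇒ convergent index 5
step 0: (13, 1)  from 13·(1,0) + (0,1)
…
step 4: (257, 19)  from 1·(230,17) + (27,2)
step 5: (487, 36)  from 1·(257,19) + (230,17)
fundamental: x₁=487, y₁=36  (since 237169 − 183·1296 = 1)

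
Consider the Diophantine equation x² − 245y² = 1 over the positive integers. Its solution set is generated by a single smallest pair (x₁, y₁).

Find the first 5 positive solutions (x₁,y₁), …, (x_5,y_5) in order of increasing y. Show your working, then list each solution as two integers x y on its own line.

√245 → a₀=15, period (1,1,1,7,6,7,1,1,1,30); ℓ=10 even so k=9
k=0  a_k=15  p_k/q_k = 15/1
…
k=2  a_k=1  p_k/q_k = 31/2
…
k=4  a_k=7  p_k/q_k = 360/23
…
k=7  a_k=1  p_k/q_k = 18016/1151
k=8  a_k=1  p_k/q_k = 33825/2161
k=9  a_k=1  p_k/q_k = 51841/3312
(x₁, y₁) = (51841, 3312);  51841² − 245·3312² = 1 ✓
(51841+3312√245)^2 = 5374978561 + 343394784√245
(51841+3312√245)^3 = 557288527109761 + 35603857991376√245
(51841+3312√245)^4 = 57780789062419261441 + 3691479203918451648√245
(51841+3312√245)^5 = 5990827771012465337616001 + 382739946785069045776560√245

51841 3312
5374978561 343394784
557288527109761 35603857991376
57780789062419261441 3691479203918451648
5990827771012465337616001 382739946785069045776560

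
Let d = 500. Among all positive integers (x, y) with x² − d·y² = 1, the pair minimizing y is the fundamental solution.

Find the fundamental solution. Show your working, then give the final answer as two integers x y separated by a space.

930249 41602

√500 → a₀=22, period (2,1,3,2,1,…,1,2,44); ℓ=14 even so k=13
i=0: a=22 ⇒ p=22, q=1
i=1: a=2 ⇒ p=45, q=2
i=2: a=1 ⇒ p=67, q=3
i=3: a=3 ⇒ p=246, q=11
i=4: a=2 ⇒ p=559, q=25
i=5: a=1 ⇒ p=805, q=36
…
i=7: a=10 ⇒ p=14445, q=646
i=8: a=1 ⇒ p=15809, q=707
i=9: a=1 ⇒ p=30254, q=1353
i=10: a=2 ⇒ p=76317, q=3413
i=11: a=3 ⇒ p=259205, q=11592
i=12: a=1 ⇒ p=335522, q=15005
i=13: a=2 ⇒ p=930249, q=41602
(x₁, y₁) = (930249, 41602);  930249² − 500·41602² = 1 ✓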